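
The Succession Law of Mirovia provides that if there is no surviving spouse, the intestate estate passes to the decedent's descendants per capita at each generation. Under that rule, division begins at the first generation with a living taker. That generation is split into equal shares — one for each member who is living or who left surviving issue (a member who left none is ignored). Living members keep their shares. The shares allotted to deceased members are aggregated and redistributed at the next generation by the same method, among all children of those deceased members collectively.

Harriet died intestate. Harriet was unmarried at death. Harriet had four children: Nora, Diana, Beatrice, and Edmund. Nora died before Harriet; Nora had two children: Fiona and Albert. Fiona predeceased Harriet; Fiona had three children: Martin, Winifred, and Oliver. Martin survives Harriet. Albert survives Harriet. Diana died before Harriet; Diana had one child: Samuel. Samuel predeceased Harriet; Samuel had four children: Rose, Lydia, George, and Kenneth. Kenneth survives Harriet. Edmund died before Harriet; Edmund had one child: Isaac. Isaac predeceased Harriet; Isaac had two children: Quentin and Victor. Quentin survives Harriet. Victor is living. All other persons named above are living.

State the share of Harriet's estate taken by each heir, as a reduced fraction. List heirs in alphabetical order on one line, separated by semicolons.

There is no surviving spouse, so the entire estate passes to Harriet's descendants per capita at each generation.
At generation 1 (Nora, Diana, Beatrice, Edmund) there are 4 shares of (1)/4 = 1/4 each.
Living: Beatrice — each takes 1/4.
Deceased: Nora, Diana, and Edmund. Their combined 3/4 is pooled and carried to generation 2.
At generation 2 (Fiona, Albert, Samuel, Isaac) there are 4 shares of (3/4)/4 = 3/16 each.
Living: Albert — each takes 3/16.
Deceased: Fiona, Samuel, and Isaac. Their combined 9/16 is pooled and carried to generation 3.
At generation 3 (Martin, Winifred, Oliver, Rose, Lydia, George, Kenneth, Quentin, Victor) there are 9 shares of (9/16)/9 = 1/16 each.
Living: Martin, Winifred, Oliver, Rose, Lydia, George, Kenneth, Quentin, and Victor — each takes 1/16.

Albert 3/16; Beatrice 1/4; George 1/16; Kenneth 1/16; Lydia 1/16; Martin 1/16; Oliver 1/16; Quentin 1/16; Rose 1/16; Victor 1/16; Winifred 1/16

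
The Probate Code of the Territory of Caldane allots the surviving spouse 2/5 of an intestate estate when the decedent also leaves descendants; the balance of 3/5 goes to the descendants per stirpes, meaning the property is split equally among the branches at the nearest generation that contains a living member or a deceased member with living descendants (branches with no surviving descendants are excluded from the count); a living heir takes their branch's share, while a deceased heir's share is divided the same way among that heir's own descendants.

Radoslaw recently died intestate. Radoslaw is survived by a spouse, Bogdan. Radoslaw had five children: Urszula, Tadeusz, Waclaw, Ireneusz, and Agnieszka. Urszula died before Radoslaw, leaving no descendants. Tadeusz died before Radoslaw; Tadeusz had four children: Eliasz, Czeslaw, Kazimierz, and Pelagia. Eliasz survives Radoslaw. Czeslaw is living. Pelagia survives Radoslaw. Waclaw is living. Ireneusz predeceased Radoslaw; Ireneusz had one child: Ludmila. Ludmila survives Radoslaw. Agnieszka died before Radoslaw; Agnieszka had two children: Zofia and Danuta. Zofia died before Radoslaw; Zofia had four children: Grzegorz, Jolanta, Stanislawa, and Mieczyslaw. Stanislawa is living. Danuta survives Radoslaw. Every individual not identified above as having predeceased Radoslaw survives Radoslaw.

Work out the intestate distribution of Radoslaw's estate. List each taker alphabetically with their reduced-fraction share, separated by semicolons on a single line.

Bogdan, as surviving spouse, takes 2/5.
The remaining 3/5 passes to Radoslaw's descendants per stirpes.
Urszula left no surviving issue, so that branch lapses and is disregarded.
The 3/5 is divided into 4 equal shares of 3/20 among Tadeusz, Waclaw, Ireneusz, Agnieszka.
Tadeusz predeceased; the 3/20 allotted to Tadeusz's branch passes to Tadeusz's issue by representation.
The 3/20 is divided into 4 equal shares of 3/80 among Eliasz, Czeslaw, Kazimierz, Pelagia.
Eliasz is living and takes 3/80.
Czeslaw is living and takes 3/80.
Kazimierz is living and takes 3/80.
Pelagia is living and takes 3/80.
Waclaw is living and takes 3/20.
Ireneusz predeceased; the 3/20 allotted to Ireneusz's branch passes to Ireneusz's issue by representation.
Ludmila is the sole taker at this level and receives the full 3/20.
Agnieszka predeceased; the 3/20 allotted to Agnieszka's branch passes to Agnieszka's issue by representation.
The 3/20 is divided into 2 equal shares of 3/40 among Zofia, Danuta.
Zofia predeceased; the 3/40 allotted to Zofia's branch passes to Zofia's issue by representation.
The 3/40 is divided into 4 equal shares of 3/160 among Grzegorz, Jolanta, Stanislawa, Mieczyslaw.
Grzegorz is living and takes 3/160.
Jolanta is living and takes 3/160.
Stanislawa is living and takes 3/160.
Mieczyslaw is living and takes 3/160.
Danuta is living and takes 3/40.

Bogdan 2/5; Czeslaw 3/80; Danuta 3/40; Eliasz 3/80; Grzegorz 3/160; Jolanta 3/160; Kazimierz 3/80; Ludmila 3/20; Mieczyslaw 3/160; Pelagia 3/80; Stanislawa 3/160; Waclaw 3/20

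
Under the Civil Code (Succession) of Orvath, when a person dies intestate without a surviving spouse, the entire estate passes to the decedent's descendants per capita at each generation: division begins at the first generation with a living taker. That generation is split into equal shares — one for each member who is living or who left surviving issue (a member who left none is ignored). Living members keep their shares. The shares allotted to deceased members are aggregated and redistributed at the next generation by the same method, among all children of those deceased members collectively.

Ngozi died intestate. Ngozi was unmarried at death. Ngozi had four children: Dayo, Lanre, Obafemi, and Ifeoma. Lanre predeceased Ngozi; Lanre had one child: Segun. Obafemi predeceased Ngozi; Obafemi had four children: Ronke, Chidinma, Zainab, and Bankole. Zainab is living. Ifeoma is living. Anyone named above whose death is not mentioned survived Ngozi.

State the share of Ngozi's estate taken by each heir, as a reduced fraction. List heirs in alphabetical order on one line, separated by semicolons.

Bankole 1/10; Chidinma 1/10; Dayo 1/4; Ifeoma 1/4; Ronke 1/10; Segun 1/10; Zainab 1/10

There is no surviving spouse, so the entire estate passes to Ngozi's descendants per capita at each generation.
At generation 1 (Dayo, Lanre, Obafemi, Ifeoma) there are 4 shares of (1)/4 = 1/4 each.
Living: Dayo and Ifeoma — each takes 1/4.
Deceased: Lanre and Obafemi. Their combined 1/2 is pooled and carried to generation 2.
At generation 2 (Segun, Ronke, Chidinma, Zainab, Bankole) there are 5 shares of (1/2)/5 = 1/10 each.
Living: Segun, Ronke, Chidinma, Zainab, and Bankole — each takes 1/10.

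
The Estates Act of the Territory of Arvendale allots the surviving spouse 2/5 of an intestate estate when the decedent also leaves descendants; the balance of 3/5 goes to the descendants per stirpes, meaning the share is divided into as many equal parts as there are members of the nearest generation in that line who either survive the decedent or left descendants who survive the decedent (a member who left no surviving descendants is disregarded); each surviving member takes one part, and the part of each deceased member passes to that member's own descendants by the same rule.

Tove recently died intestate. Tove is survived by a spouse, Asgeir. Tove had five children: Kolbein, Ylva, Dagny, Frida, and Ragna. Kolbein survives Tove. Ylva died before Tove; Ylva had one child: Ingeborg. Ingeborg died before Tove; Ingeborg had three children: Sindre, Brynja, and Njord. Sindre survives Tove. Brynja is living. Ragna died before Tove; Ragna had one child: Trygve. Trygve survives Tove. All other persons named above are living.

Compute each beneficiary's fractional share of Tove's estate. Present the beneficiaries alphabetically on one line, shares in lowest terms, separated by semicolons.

Asgeir 2/5; Brynja 1/25; Dagny 3/25; Frida 3/25; Kolbein 3/25; Njord 1/25; Sindre 1/25; Trygve 3/25

Asgeir, as surviving spouse, takes 2/5.
The remaining 3/5 passes to Tove's descendants per stirpes.
The 3/5 is divided into 5 equal shares of 3/25 among Kolbein, Ylva, Dagny, Frida, Ragna.
Kolbein is living and takes 3/25.
Ylva predeceased; the 3/25 allotted to Ylva's branch passes to Ylva's issue by representation.
Ingeborg's line is the sole branch at this level, so the full 3/25 passes to Ingeborg's issue by representation.
The 3/25 is divided into 3 equal shares of 1/25 among Sindre, Brynja, Njord.
Sindre is living and takes 1/25.
Brynja is living and takes 1/25.
Njord is living and takes 1/25.
Dagny is living and takes 3/25.
Frida is living and takes 3/25.
Ragna predeceased; the 3/25 allotted to Ragna's branch passes to Ragna's issue by representation.
Trygve is the sole taker at this level and receives the full 3/25.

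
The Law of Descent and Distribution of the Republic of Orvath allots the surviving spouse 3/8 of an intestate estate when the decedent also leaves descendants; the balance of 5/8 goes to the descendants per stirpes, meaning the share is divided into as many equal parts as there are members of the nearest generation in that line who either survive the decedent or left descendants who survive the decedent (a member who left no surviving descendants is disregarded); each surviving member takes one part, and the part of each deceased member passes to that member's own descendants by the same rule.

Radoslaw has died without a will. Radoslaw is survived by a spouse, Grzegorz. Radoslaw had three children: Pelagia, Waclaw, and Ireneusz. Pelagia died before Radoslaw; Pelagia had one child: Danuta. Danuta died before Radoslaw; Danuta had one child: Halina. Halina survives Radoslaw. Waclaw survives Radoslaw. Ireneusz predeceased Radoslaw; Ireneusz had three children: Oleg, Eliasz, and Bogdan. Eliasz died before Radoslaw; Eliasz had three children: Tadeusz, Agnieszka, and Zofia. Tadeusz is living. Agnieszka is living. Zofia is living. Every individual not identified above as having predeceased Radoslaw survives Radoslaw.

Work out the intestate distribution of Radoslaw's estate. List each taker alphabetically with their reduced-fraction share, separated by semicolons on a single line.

Agnieszka 5/216; Bogdan 5/72; Grzegorz 3/8; Halina 5/24; Oleg 5/72; Tadeusz 5/216; Waclaw 5/24; Zofia 5/216

Grzegorz, as surviving spouse, takes 3/8.
The remaining 5/8 passes to Radoslaw's descendants per stirpes.
The 5/8 is divided into 3 equal shares of 5/24 among Pelagia, Waclaw, Ireneusz.
Pelagia predeceased; the 5/24 allotted to Pelagia's branch passes to Pelagia's issue by representation.
Danuta's line is the sole branch at this level, so the full 5/24 passes to Danuta's issue by representation.
Halina is the sole taker at this level and receives the full 5/24.
Waclaw is living and takes 5/24.
Ireneusz predeceased; the 5/24 allotted to Ireneusz's branch passes to Ireneusz's issue by representation.
The 5/24 is divided into 3 equal shares of 5/72 among Oleg, Eliasz, Bogdan.
Oleg is living and takes 5/72.
Eliasz predeceased; the 5/72 allotted to Eliasz's branch passes to Eliasz's issue by representation.
The 5/72 is divided into 3 equal shares of 5/216 among Tadeusz, Agnieszka, Zofia.
Tadeusz is living and takes 5/216.
Agnieszka is living and takes 5/216.
Zofia is living and takes 5/216.
Bogdan is living and takes 5/72.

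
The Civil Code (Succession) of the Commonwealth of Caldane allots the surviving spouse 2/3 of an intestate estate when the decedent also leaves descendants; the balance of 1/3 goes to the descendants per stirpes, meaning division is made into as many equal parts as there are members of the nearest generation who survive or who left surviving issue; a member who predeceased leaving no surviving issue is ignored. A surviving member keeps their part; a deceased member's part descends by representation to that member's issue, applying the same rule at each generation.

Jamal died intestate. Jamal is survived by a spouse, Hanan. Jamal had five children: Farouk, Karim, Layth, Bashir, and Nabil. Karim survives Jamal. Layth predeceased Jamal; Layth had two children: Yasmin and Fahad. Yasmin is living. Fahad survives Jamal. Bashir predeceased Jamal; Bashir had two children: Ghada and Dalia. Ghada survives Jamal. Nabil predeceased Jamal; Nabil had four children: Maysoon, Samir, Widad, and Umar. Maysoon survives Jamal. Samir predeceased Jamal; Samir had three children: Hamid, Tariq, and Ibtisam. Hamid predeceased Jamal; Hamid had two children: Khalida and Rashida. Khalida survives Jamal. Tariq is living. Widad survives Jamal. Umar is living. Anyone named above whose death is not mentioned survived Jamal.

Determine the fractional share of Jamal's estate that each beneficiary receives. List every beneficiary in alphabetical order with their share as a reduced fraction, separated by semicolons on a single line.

Hanan, as surviving spouse, takes 2/3.
The remaining 1/3 passes to Jamal's descendants per stirpes.
The 1/3 is divided into 5 equal shares of 1/15 among Farouk, Karim, Layth, Bashir, Nabil.
Farouk is living and takes 1/15.
Karim is living and takes 1/15.
Layth predeceased; the 1/15 allotted to Layth's branch passes to Layth's issue by representation.
The 1/15 is divided into 2 equal shares of 1/30 among Yasmin, Fahad.
Yasmin is living and takes 1/30.
Fahad is living and takes 1/30.
Bashir predeceased; the 1/15 allotted to Bashir's branch passes to Bashir's issue by representation.
The 1/15 is divided into 2 equal shares of 1/30 among Ghada, Dalia.
Ghada is living and takes 1/30.
Dalia is living and takes 1/30.
Nabil predeceased; the 1/15 allotted to Nabil's branch passes to Nabil's issue by representation.
The 1/15 is divided into 4 equal shares of 1/60 among Maysoon, Samir, Widad, Umar.
Maysoon is living and takes 1/60.
Samir predeceased; the 1/60 allotted to Samir's branch passes to Samir's issue by representation.
The 1/60 is divided into 3 equal shares of 1/180 among Hamid, Tariq, Ibtisam.
Hamid predeceased; the 1/180 allotted to Hamid's branch passes to Hamid's issue by representation.
The 1/180 is divided into 2 equal shares of 1/360 among Khalida, Rashida.
Khalida is living and takes 1/360.
Rashida is living and takes 1/360.
Tariq is living and takes 1/180.
Ibtisam is living and takes 1/180.
Widad is living and takes 1/60.
Umar is living and takes 1/60.

Dalia 1/30; Fahad 1/30; Farouk 1/15; Ghada 1/30; Hanan 2/3; Ibtisam 1/180; Karim 1/15; Khalida 1/360; Maysoon 1/60; Rashida 1/360; Tariq 1/180; Umar 1/60; Widad 1/60; Yasmin 1/30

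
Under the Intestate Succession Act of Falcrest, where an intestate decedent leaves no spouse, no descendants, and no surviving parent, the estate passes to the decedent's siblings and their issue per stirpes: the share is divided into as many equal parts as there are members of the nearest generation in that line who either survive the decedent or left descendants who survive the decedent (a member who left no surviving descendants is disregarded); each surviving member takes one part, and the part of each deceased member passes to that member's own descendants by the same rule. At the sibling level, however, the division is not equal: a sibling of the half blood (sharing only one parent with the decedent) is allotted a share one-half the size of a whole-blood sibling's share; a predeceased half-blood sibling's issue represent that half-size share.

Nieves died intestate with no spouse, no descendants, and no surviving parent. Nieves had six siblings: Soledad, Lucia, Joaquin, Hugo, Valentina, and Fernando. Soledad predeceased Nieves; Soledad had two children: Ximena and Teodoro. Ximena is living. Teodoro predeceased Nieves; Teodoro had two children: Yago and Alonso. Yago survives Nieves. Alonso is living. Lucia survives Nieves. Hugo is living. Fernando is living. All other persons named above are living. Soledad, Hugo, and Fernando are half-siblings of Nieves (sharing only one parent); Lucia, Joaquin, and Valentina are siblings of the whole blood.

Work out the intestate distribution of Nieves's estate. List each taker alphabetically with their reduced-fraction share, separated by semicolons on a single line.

Alonso 1/36; Fernando 1/9; Hugo 1/9; Joaquin 2/9; Lucia 2/9; Valentina 2/9; Ximena 1/18; Yago 1/36

No spouse, descendants, or parent survives, so the estate passes to Nieves's siblings per stirpes.
Half-blood siblings count for one-half the weight of whole-blood siblings at the initial division.
Dividing 1 in proportion to weights (total weight 9/2): Soledad (weight 1/2) → 1/9; Lucia (weight 1) → 2/9; Joaquin (weight 1) → 2/9; Hugo (weight 1/2) → 1/9; Valentina (weight 1) → 2/9; Fernando (weight 1/2) → 1/9.
Soledad predeceased; the 1/9 allotted to Soledad's branch passes to Soledad's issue by representation.
The 1/9 is divided into 2 equal shares of 1/18 among Ximena, Teodoro.
Ximena is living and takes 1/18.
Teodoro predeceased; the 1/18 allotted to Teodoro's branch passes to Teodoro's issue by representation.
The 1/18 is divided into 2 equal shares of 1/36 among Yago, Alonso.
Yago is living and takes 1/36.
Alonso is living and takes 1/36.
Lucia is living and takes 2/9.
Joaquin is living and takes 2/9.
Hugo is living and takes 1/9.
Valentina is living and takes 2/9.
Fernando is living and takes 1/9.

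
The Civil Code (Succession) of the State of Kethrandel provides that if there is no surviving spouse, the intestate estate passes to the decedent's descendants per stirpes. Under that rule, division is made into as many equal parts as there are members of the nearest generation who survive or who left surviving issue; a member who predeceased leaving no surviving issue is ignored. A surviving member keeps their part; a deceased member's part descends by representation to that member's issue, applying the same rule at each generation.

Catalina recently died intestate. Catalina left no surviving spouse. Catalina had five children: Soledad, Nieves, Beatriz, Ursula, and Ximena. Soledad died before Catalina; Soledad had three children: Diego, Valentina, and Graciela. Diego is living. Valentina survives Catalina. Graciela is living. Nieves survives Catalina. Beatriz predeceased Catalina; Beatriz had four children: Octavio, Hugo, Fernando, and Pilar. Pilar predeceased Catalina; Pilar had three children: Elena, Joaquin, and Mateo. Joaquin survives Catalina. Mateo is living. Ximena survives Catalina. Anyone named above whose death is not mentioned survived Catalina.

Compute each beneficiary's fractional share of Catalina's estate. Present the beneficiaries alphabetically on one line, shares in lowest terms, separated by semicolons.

There is no surviving spouse, so the entire estate passes to Catalina's descendants per stirpes.
The estate is divided into 5 equal shares of 1/5 among Soledad, Nieves, Beatriz, Ursula, Ximena.
Soledad predeceased; the 1/5 allotted to Soledad's branch passes to Soledad's issue by representation.
The 1/5 is divided into 3 equal shares of 1/15 among Diego, Valentina, Graciela.
Diego is living and takes 1/15.
Valentina is living and takes 1/15.
Graciela is living and takes 1/15.
Nieves is living and takes 1/5.
Beatriz predeceased; the 1/5 allotted to Beatriz's branch passes to Beatriz's issue by representation.
The 1/5 is divided into 4 equal shares of 1/20 among Octavio, Hugo, Fernando, Pilar.
Octavio is living and takes 1/20.
Hugo is living and takes 1/20.
Fernando is living and takes 1/20.
Pilar predeceased; the 1/20 allotted to Pilar's branch passes to Pilar's issue by representation.
The 1/20 is divided into 3 equal shares of 1/60 among Elena, Joaquin, Mateo.
Elena is living and takes 1/60.
Joaquin is living and takes 1/60.
Mateo is living and takes 1/60.
Ursula is living and takes 1/5.
Ximena is living and takes 1/5.

Diego 1/15; Elena 1/60; Fernando 1/20; Graciela 1/15; Hugo 1/20; Joaquin 1/60; Mateo 1/60; Nieves 1/5; Octavio 1/20; Ursula 1/5; Valentina 1/15; Ximena 1/5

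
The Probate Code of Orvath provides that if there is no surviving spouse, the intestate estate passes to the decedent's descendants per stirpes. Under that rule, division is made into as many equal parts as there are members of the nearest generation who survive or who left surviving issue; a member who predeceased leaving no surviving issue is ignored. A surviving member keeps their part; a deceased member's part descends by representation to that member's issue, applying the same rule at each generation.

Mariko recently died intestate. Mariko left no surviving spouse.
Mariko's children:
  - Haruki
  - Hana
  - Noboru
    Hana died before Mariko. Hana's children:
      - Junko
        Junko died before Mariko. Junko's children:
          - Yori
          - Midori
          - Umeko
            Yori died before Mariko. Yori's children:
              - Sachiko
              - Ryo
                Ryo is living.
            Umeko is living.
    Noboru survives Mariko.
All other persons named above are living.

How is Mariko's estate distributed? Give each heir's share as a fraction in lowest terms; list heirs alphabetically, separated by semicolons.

There is no surviving spouse, so the entire estate passes to Mariko's descendants per stirpes.
The estate is divided into 3 equal shares of 1/3 among Haruki, Hana, Noboru.
Haruki is living and takes 1/3.
Hana predeceased; the 1/3 allotted to Hana's branch passes to Hana's issue by representation.
Junko's line is the sole branch at this level, so the full 1/3 passes to Junko's issue by representation.
The 1/3 is divided into 3 equal shares of 1/9 among Yori, Midori, Umeko.
Yori predeceased; the 1/9 allotted to Yori's branch passes to Yori's issue by representation.
The 1/9 is divided into 2 equal shares of 1/18 among Sachiko, Ryo.
Sachiko is living and takes 1/18.
Ryo is living and takes 1/18.
Midori is living and takes 1/9.
Umeko is living and takes 1/9.
Noboru is living and takes 1/3.

Haruki 1/3; Midori 1/9; Noboru 1/3; Ryo 1/18; Sachiko 1/18; Umeko 1/9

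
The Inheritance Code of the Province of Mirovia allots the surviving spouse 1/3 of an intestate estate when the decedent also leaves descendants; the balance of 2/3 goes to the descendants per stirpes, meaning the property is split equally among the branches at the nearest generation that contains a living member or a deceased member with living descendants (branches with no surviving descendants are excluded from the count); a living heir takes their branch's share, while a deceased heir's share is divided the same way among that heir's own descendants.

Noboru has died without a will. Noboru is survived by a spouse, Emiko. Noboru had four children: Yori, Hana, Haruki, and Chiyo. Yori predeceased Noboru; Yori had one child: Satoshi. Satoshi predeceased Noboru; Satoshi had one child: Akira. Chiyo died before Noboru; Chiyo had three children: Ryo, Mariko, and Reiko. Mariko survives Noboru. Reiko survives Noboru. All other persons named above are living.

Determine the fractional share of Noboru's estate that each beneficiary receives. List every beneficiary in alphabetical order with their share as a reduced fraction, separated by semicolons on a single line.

Akira 1/6; Emiko 1/3; Hana 1/6; Haruki 1/6; Mariko 1/18; Reiko 1/18; Ryo 1/18

Emiko, as surviving spouse, takes 1/3.
The remaining 2/3 passes to Noboru's descendants per stirpes.
The 2/3 is divided into 4 equal shares of 1/6 among Yori, Hana, Haruki, Chiyo.
Yori predeceased; the 1/6 allotted to Yori's branch passes to Yori's issue by representation.
Satoshi's line is the sole branch at this level, so the full 1/6 passes to Satoshi's issue by representation.
Akira is the sole taker at this level and receives the full 1/6.
Hana is living and takes 1/6.
Haruki is living and takes 1/6.
Chiyo predeceased; the 1/6 allotted to Chiyo's branch passes to Chiyo's issue by representation.
The 1/6 is divided into 3 equal shares of 1/18 among Ryo, Mariko, Reiko.
Ryo is living and takes 1/18.
Mariko is living and takes 1/18.
Reiko is living and takes 1/18.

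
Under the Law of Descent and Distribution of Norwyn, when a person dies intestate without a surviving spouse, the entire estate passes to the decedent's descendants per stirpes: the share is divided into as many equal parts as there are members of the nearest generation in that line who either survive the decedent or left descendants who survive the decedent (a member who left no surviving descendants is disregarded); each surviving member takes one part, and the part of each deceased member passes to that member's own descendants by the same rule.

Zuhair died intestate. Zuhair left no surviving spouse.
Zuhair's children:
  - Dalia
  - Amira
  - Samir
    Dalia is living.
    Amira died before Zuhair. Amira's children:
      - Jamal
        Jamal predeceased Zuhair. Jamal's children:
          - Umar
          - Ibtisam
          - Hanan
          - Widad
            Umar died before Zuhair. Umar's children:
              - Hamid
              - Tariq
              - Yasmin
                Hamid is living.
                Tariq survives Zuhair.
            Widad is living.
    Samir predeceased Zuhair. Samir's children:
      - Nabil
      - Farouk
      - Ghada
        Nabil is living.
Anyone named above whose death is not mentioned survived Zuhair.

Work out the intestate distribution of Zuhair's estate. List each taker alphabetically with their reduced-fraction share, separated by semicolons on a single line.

Dalia 1/3; Farouk 1/9; Ghada 1/9; Hamid 1/36; Hanan 1/12; Ibtisam 1/12; Nabil 1/9; Tariq 1/36; Widad 1/12; Yasmin 1/36

There is no surviving spouse, so the entire estate passes to Zuhair's descendants per stirpes.
The estate is divided into 3 equal shares of 1/3 among Dalia, Amira, Samir.
Dalia is living and takes 1/3.
Amira predeceased; the 1/3 allotted to Amira's branch passes to Amira's issue by representation.
Jamal's line is the sole branch at this level, so the full 1/3 passes to Jamal's issue by representation.
The 1/3 is divided into 4 equal shares of 1/12 among Umar, Ibtisam, Hanan, Widad.
Umar predeceased; the 1/12 allotted to Umar's branch passes to Umar's issue by representation.
The 1/12 is divided into 3 equal shares of 1/36 among Hamid, Tariq, Yasmin.
Hamid is living and takes 1/36.
Tariq is living and takes 1/36.
Yasmin is living and takes 1/36.
Ibtisam is living and takes 1/12.
Hanan is living and takes 1/12.
Widad is living and takes 1/12.
Samir predeceased; the 1/3 allotted to Samir's branch passes to Samir's issue by representation.
The 1/3 is divided into 3 equal shares of 1/9 among Nabil, Farouk, Ghada.
Nabil is living and takes 1/9.
Farouk is living and takes 1/9.
Ghada is living and takes 1/9.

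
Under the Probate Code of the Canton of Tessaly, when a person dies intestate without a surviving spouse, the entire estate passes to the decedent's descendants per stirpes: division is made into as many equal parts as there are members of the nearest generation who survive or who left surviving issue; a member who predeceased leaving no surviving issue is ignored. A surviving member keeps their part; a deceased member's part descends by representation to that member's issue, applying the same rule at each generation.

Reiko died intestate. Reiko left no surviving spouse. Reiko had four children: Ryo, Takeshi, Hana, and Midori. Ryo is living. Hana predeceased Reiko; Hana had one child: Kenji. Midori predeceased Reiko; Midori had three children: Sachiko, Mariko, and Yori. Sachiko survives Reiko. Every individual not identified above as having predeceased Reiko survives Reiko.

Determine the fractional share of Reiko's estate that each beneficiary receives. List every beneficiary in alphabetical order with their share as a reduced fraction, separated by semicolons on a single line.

Kenji 1/4; Mariko 1/12; Ryo 1/4; Sachiko 1/12; Takeshi 1/4; Yori 1/12

There is no surviving spouse, so the entire estate passes to Reiko's descendants per stirpes.
The estate is divided into 4 equal shares of 1/4 among Ryo, Takeshi, Hana, Midori.
Ryo is living and takes 1/4.
Takeshi is living and takes 1/4.
Hana predeceased; the 1/4 allotted to Hana's branch passes to Hana's issue by representation.
Kenji is the sole taker at this level and receives the full 1/4.
Midori predeceased; the 1/4 allotted to Midori's branch passes to Midori's issue by representation.
The 1/4 is divided into 3 equal shares of 1/12 among Sachiko, Mariko, Yori.
Sachiko is living and takes 1/12.
Mariko is living and takes 1/12.
Yori is living and takes 1/12.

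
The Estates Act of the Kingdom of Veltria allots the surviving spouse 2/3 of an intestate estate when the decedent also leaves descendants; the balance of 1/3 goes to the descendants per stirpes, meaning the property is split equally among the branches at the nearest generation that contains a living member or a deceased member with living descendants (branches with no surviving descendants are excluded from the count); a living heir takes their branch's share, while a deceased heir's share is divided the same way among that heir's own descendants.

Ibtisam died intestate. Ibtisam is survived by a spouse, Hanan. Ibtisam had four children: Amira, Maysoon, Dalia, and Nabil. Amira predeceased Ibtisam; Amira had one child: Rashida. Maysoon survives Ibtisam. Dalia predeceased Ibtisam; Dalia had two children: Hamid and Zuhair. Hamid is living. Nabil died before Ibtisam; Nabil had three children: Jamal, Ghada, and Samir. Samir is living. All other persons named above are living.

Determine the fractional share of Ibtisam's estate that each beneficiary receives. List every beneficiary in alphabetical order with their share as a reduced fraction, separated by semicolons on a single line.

Ghada 1/36; Hamid 1/24; Hanan 2/3; Jamal 1/36; Maysoon 1/12; Rashida 1/12; Samir 1/36; Zuhair 1/24

Hanan, as surviving spouse, takes 2/3.
The remaining 1/3 passes to Ibtisam's descendants per stirpes.
The 1/3 is divided into 4 equal shares of 1/12 among Amira, Maysoon, Dalia, Nabil.
Amira predeceased; the 1/12 allotted to Amira's branch passes to Amira's issue by representation.
Rashida is the sole taker at this level and receives the full 1/12.
Maysoon is living and takes 1/12.
Dalia predeceased; the 1/12 allotted to Dalia's branch passes to Dalia's issue by representation.
The 1/12 is divided into 2 equal shares of 1/24 among Hamid, Zuhair.
Hamid is living and takes 1/24.
Zuhair is living and takes 1/24.
Nabil predeceased; the 1/12 allotted to Nabil's branch passes to Nabil's issue by representation.
The 1/12 is divided into 3 equal shares of 1/36 among Jamal, Ghada, Samir.
Jamal is living and takes 1/36.
Ghada is living and takes 1/36.
Samir is living and takes 1/36.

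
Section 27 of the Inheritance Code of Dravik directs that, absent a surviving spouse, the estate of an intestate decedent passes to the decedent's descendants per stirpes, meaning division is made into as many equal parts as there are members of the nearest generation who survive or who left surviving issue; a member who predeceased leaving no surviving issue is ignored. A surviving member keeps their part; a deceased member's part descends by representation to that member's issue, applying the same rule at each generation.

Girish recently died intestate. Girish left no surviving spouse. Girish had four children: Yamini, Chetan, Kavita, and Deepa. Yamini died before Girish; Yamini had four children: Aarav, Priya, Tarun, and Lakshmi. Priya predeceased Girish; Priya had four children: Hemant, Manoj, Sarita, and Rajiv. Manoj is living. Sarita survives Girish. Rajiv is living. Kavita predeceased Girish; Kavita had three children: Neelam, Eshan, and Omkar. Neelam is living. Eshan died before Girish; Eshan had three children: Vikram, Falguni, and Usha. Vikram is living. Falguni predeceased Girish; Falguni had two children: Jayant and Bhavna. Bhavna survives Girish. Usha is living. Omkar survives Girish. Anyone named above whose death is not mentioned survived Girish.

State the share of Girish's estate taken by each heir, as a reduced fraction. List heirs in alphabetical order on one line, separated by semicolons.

There is no surviving spouse, so the entire estate passes to Girish's descendants per stirpes.
The estate is divided into 4 equal shares of 1/4 among Yamini, Chetan, Kavita, Deepa.
Yamini predeceased; the 1/4 allotted to Yamini's branch passes to Yamini's issue by representation.
The 1/4 is divided into 4 equal shares of 1/16 among Aarav, Priya, Tarun, Lakshmi.
Aarav is living and takes 1/16.
Priya predeceased; the 1/16 allotted to Priya's branch passes to Priya's issue by representation.
The 1/16 is divided into 4 equal shares of 1/64 among Hemant, Manoj, Sarita, Rajiv.
Hemant is living and takes 1/64.
Manoj is living and takes 1/64.
Sarita is living and takes 1/64.
Rajiv is living and takes 1/64.
Tarun is living and takes 1/16.
Lakshmi is living and takes 1/16.
Chetan is living and takes 1/4.
Kavita predeceased; the 1/4 allotted to Kavita's branch passes to Kavita's issue by representation.
The 1/4 is divided into 3 equal shares of 1/12 among Neelam, Eshan, Omkar.
Neelam is living and takes 1/12.
Eshan predeceased; the 1/12 allotted to Eshan's branch passes to Eshan's issue by representation.
The 1/12 is divided into 3 equal shares of 1/36 among Vikram, Falguni, Usha.
Vikram is living and takes 1/36.
Falguni predeceased; the 1/36 allotted to Falguni's branch passes to Falguni's issue by representation.
The 1/36 is divided into 2 equal shares of 1/72 among Jayant, Bhavna.
Jayant is living and takes 1/72.
Bhavna is living and takes 1/72.
Usha is living and takes 1/36.
Omkar is living and takes 1/12.
Deepa is living and takes 1/4.

Aarav 1/16; Bhavna 1/72; Chetan 1/4; Deepa 1/4; Hemant 1/64; Jayant 1/72; Lakshmi 1/16; Manoj 1/64; Neelam 1/12; Omkar 1/12; Rajiv 1/64; Sarita 1/64; Tarun 1/16; Usha 1/36; Vikram 1/36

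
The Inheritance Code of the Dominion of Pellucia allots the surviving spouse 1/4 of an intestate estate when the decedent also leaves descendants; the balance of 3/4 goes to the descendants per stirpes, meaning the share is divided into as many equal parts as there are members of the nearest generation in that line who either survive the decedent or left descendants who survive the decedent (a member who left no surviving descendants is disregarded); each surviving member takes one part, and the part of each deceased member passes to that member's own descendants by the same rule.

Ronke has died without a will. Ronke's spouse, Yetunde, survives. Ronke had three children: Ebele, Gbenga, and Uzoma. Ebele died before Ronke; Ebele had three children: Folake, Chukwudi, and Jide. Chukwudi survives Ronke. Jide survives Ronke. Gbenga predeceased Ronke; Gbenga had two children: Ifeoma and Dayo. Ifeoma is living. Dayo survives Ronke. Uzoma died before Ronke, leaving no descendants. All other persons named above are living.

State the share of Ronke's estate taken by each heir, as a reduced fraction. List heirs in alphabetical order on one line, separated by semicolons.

Yetunde, as surviving spouse, takes 1/4.
The remaining 3/4 passes to Ronke's descendants per stirpes.
Uzoma left no surviving issue, so that branch lapses and is disregarded.
The 3/4 is divided into 2 equal shares of 3/8 among Ebele, Gbenga.
Ebele predeceased; the 3/8 allotted to Ebele's branch passes to Ebele's issue by representation.
The 3/8 is divided into 3 equal shares of 1/8 among Folake, Chukwudi, Jide.
Folake is living and takes 1/8.
Chukwudi is living and takes 1/8.
Jide is living and takes 1/8.
Gbenga predeceased; the 3/8 allotted to Gbenga's branch passes to Gbenga's issue by representation.
The 3/8 is divided into 2 equal shares of 3/16 among Ifeoma, Dayo.
Ifeoma is living and takes 3/16.
Dayo is living and takes 3/16.

Chukwudi 1/8; Dayo 3/16; Folake 1/8; Ifeoma 3/16; Jide 1/8; Yetunde 1/4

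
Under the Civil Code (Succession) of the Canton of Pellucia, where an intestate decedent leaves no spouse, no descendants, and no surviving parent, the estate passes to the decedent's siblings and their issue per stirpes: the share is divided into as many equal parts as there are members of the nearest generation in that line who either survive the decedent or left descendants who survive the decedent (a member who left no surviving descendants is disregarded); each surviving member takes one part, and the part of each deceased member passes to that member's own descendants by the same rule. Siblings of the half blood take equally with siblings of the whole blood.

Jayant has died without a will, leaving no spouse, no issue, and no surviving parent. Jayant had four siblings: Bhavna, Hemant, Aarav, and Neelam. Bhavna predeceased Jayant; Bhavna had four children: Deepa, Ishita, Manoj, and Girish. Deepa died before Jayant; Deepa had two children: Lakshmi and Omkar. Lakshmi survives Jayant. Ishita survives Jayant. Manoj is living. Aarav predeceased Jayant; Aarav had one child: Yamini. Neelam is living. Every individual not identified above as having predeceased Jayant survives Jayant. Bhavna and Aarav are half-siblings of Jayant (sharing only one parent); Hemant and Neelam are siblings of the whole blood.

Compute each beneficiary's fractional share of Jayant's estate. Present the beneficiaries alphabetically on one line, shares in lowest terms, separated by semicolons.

No spouse, descendants, or parent survives, so the estate passes to Jayant's siblings per stirpes.
Half-blood and whole-blood siblings take equally under the stated rule.
The estate is divided into 4 equal shares of 1/4 among Bhavna, Hemant, Aarav, Neelam.
Bhavna predeceased; the 1/4 allotted to Bhavna's branch passes to Bhavna's issue by representation.
The 1/4 is divided into 4 equal shares of 1/16 among Deepa, Ishita, Manoj, Girish.
Deepa predeceased; the 1/16 allotted to Deepa's branch passes to Deepa's issue by representation.
The 1/16 is divided into 2 equal shares of 1/32 among Lakshmi, Omkar.
Lakshmi is living and takes 1/32.
Omkar is living and takes 1/32.
Ishita is living and takes 1/16.
Manoj is living and takes 1/16.
Girish is living and takes 1/16.
Hemant is living and takes 1/4.
Aarav predeceased; the 1/4 allotted to Aarav's branch passes to Aarav's issue by representation.
Yamini is the sole taker at this level and receives the full 1/4.
Neelam is living and takes 1/4.

Girish 1/16; Hemant 1/4; Ishita 1/16; Lakshmi 1/32; Manoj 1/16; Neelam 1/4; Omkar 1/32; Yamini 1/4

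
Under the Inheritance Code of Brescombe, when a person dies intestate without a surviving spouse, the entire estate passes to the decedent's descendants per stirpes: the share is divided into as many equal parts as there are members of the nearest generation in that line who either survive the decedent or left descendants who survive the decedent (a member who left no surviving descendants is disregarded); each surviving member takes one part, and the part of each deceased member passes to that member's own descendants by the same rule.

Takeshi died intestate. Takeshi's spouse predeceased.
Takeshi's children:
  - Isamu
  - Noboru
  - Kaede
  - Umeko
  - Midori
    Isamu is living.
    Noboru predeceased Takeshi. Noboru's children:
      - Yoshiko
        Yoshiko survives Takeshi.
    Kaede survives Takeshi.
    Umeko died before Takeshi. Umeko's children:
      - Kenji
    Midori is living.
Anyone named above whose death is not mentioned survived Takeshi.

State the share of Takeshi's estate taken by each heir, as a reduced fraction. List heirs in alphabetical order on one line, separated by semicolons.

Isamu 1/5; Kaede 1/5; Kenji 1/5; Midori 1/5; Yoshiko 1/5

There is no surviving spouse, so the entire estate passes to Takeshi's descendants per stirpes.
The estate is divided into 5 equal shares of 1/5 among Isamu, Noboru, Kaede, Umeko, Midori.
Isamu is living and takes 1/5.
Noboru predeceased; the 1/5 allotted to Noboru's branch passes to Noboru's issue by representation.
Yoshiko is the sole taker at this level and receives the full 1/5.
Kaede is living and takes 1/5.
Umeko predeceased; the 1/5 allotted to Umeko's branch passes to Umeko's issue by representation.
Kenji is the sole taker at this level and receives the full 1/5.
Midori is living and takes 1/5.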